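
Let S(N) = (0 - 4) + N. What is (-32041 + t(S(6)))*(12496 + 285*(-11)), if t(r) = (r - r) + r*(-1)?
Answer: -299954523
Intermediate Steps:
S(N) = -4 + N
t(r) = -r (t(r) = 0 - r = -r)
(-32041 + t(S(6)))*(12496 + 285*(-11)) = (-32041 - (-4 + 6))*(12496 + 285*(-11)) = (-32041 - 1*2)*(12496 - 3135) = (-32041 - 2)*9361 = -32043*9361 = -299954523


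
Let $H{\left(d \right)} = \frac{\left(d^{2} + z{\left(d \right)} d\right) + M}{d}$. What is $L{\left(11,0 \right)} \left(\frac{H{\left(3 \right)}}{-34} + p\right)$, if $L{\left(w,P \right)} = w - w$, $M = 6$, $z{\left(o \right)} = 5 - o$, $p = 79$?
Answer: $0$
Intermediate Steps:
$H{\left(d \right)} = \frac{6 + d^{2} + d \left(5 - d\right)}{d}$ ($H{\left(d \right)} = \frac{\left(d^{2} + \left(5 - d\right) d\right) + 6}{d} = \frac{\left(d^{2} + d \left(5 - d\right)\right) + 6}{d} = \frac{6 + d^{2} + d \left(5 - d\right)}{d}$)
$L{\left(w,P \right)} = 0$
$L{\left(11,0 \right)} \left(\frac{H{\left(3 \right)}}{-34} + p\right) = 0 \left(\frac{5 + \frac{6}{3}}{-34} + 79\right) = 0 \left(\left(5 + 6 \cdot \frac{1}{3}\right) \left(- \frac{1}{34}\right) + 79\right) = 0 \left(\left(5 + 2\right) \left(- \frac{1}{34}\right) + 79\right) = 0 \left(7 \left(- \frac{1}{34}\right) + 79\right) = 0 \left(- \frac{7}{34} + 79\right) = 0 \cdot \frac{2679}{34} = 0$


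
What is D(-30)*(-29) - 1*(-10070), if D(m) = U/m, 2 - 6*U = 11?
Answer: 201371/20 ≈ 10069.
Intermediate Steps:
U = -3/2 (U = ⅓ - ⅙*11 = ⅓ - 11/6 = -3/2 ≈ -1.5000)
D(m) = -3/(2*m)
D(-30)*(-29) - 1*(-10070) = -3/2/(-30)*(-29) - 1*(-10070) = -3/2*(-1/30)*(-29) + 10070 = (1/20)*(-29) + 10070 = -29/20 + 10070 = 201371/20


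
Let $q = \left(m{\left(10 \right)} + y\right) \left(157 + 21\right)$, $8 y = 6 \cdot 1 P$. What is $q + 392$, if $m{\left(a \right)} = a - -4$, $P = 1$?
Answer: $\frac{6035}{2} \approx 3017.5$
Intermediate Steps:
$m{\left(a \right)} = 4 + a$ ($m{\left(a \right)} = a + 4 = 4 + a$)
$y = \frac{3}{4}$ ($y = \frac{6 \cdot 1 \cdot 1}{8} = \frac{6 \cdot 1}{8} = \frac{1}{8} \cdot 6 = \frac{3}{4} \approx 0.75$)
$q = \frac{5251}{2}$ ($q = \left(\left(4 + 10\right) + \frac{3}{4}\right) \left(157 + 21\right) = \left(14 + \frac{3}{4}\right) 178 = \frac{59}{4} \cdot 178 = \frac{5251}{2} \approx 2625.5$)
$q + 392 = \frac{5251}{2} + 392 = \frac{6035}{2}$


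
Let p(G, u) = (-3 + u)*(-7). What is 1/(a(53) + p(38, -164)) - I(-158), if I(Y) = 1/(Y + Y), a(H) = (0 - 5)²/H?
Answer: 39365/9793156 ≈ 0.0040196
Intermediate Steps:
a(H) = 25/H (a(H) = (-5)²/H = 25/H)
p(G, u) = 21 - 7*u
I(Y) = 1/(2*Y)
1/(a(53) + p(38, -164)) - I(-158) = 1/(25/53 + (21 - 7*(-164))) - 1/(2*(-158)) = 1/(25*(1/53) + (21 + 1148)) - (-1)/(2*158) = 1/(25/53 + 1169) - 1*(-1/316) = 1/(61982/53) + 1/316 = 53/61982 + 1/316 = 39365/9793156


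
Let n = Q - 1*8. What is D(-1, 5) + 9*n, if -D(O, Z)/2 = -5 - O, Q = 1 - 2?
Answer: -73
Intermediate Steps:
Q = -1
D(O, Z) = 10 + 2*O (D(O, Z) = -2*(-5 - O) = 10 + 2*O)
n = -9 (n = -1 - 1*8 = -1 - 8 = -9)
D(-1, 5) + 9*n = (10 + 2*(-1)) + 9*(-9) = (10 - 2) - 81 = 8 - 81 = -73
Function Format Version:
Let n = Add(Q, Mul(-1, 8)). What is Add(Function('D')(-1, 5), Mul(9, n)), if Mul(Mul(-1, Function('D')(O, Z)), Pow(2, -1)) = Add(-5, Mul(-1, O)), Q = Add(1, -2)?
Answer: -73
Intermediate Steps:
Q = -1
Function('D')(O, Z) = Add(10, Mul(2, O)) (Function('D')(O, Z) = Mul(-2, Add(-5, Mul(-1, O))) = Add(10, Mul(2, O)))
n = -9 (n = Add(-1, Mul(-1, 8)) = Add(-1, -8) = -9)
Add(Function('D')(-1, 5), Mul(9, n)) = Add(Add(10, Mul(2, -1)), Mul(9, -9)) = Add(Add(10, -2), -81) = Add(8, -81) = -73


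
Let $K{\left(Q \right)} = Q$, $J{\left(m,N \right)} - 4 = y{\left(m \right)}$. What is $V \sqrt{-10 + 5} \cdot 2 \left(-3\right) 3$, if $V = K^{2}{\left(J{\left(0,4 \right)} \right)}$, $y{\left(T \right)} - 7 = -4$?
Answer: $- 882 i \sqrt{5} \approx - 1972.2 i$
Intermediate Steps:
$y{\left(T \right)} = 3$ ($y{\left(T \right)} = 7 - 4 = 3$)
$J{\left(m,N \right)} = 7$ ($J{\left(m,N \right)} = 4 + 3 = 7$)
$V = 49$ ($V = 7^{2} = 49$)
$V \sqrt{-10 + 5} \cdot 2 \left(-3\right) 3 = 49 \sqrt{-10 + 5} \cdot 2 \left(-3\right) 3 = 49 \sqrt{-5} \left(\left(-6\right) 3\right) = 49 i \sqrt{5} \left(-18\right) = - 882 i \sqrt{5}$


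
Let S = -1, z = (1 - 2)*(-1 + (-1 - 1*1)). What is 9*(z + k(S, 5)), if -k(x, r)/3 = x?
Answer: 54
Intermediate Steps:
z = 3 (z = -(-1 + (-1 - 1)) = -(-1 - 2) = -1*(-3) = 3)
k(x, r) = -3*x
9*(z + k(S, 5)) = 9*(3 - 3*(-1)) = 9*(3 + 3) = 9*6 = 54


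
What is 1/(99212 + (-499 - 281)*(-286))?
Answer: 1/322292 ≈ 3.1028e-6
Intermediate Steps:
1/(99212 + (-499 - 281)*(-286)) = 1/(99212 - 780*(-286)) = 1/(99212 + 223080) = 1/322292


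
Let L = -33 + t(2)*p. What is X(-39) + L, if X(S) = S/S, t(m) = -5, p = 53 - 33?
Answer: -132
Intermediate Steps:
p = 20
X(S) = 1
L = -133 (L = -33 - 5*20 = -33 - 100 = -133)
X(-39) + L = 1 - 133 = -132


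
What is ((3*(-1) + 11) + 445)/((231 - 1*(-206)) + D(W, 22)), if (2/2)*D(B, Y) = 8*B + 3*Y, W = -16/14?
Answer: 3171/3457 ≈ 0.91727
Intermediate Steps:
W = -8/7 (W = -16*1/14 = -8/7 ≈ -1.1429)
D(B, Y) = 3*Y + 8*B (D(B, Y) = 8*B + 3*Y = 3*Y + 8*B)
((3*(-1) + 11) + 445)/((231 - 1*(-206)) + D(W, 22)) = ((3*(-1) + 11) + 445)/((231 - 1*(-206)) + (3*22 + 8*(-8/7))) = ((-3 + 11) + 445)/((231 + 206) + (66 - 64/7)) = (8 + 445)/(437 + 398/7) = 453/(3457/7) = 453*(7/3457) = 3171/3457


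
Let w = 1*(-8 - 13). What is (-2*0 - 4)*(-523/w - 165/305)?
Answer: -124840/1281 ≈ -97.455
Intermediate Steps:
w = -21 (w = 1*(-21) = -21)
(-2*0 - 4)*(-523/w - 165/305) = (-2*0 - 4)*(-523/(-21) - 165/305) = (0 - 4)*(-523*(-1/21) - 165*1/305) = -4*(523/21 - 33/61) = -4*31210/1281 = -124840/1281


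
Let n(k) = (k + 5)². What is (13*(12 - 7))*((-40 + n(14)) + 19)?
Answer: 22100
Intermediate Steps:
n(k) = (5 + k)²
(13*(12 - 7))*((-40 + n(14)) + 19) = (13*(12 - 7))*((-40 + (5 + 14)²) + 19) = (13*5)*((-40 + 19²) + 19) = 65*((-40 + 361) + 19) = 65*(321 + 19) = 65*340 = 22100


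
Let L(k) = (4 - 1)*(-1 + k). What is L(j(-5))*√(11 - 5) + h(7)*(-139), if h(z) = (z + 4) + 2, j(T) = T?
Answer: -1807 - 18*√6 ≈ -1851.1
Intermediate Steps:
L(k) = -3 + 3*k (L(k) = 3*(-1 + k) = -3 + 3*k)
h(z) = 6 + z (h(z) = (4 + z) + 2 = 6 + z)
L(j(-5))*√(11 - 5) + h(7)*(-139) = (-3 + 3*(-5))*√(11 - 5) + (6 + 7)*(-139) = (-3 - 15)*√6 + 13*(-139) = -18*√6 - 1807 = -1807 - 18*√6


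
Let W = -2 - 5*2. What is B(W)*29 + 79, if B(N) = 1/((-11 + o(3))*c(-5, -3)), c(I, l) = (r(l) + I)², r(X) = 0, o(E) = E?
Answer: 15771/200 ≈ 78.855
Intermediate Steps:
c(I, l) = I² (c(I, l) = (0 + I)² = I²)
W = -12 (W = -2 - 10 = -12)
B(N) = -1/200 (B(N) = 1/((-11 + 3)*((-5)²)) = 1/(-8*25) = -⅛*1/25 = -1/200)
B(W)*29 + 79 = -1/200*29 + 79 = -29/200 + 79 = 15771/200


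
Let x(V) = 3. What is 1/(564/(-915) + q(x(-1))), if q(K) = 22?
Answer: 305/6522 ≈ 0.046765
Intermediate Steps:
1/(564/(-915) + q(x(-1))) = 1/(564/(-915) + 22) = 1/(564*(-1/915) + 22) = 1/(-188/305 + 22) = 1/(6522/305) = 305/6522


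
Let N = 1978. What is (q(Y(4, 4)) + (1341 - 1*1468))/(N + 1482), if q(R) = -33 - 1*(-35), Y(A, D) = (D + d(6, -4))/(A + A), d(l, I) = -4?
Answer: -25/692 ≈ -0.036127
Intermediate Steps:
Y(A, D) = (-4 + D)/(2*A) (Y(A, D) = (D - 4)/(A + A) = (-4 + D)/((2*A)) = (-4 + D)*(1/(2*A)) = (-4 + D)/(2*A))
q(R) = 2 (q(R) = -33 + 35 = 2)
(q(Y(4, 4)) + (1341 - 1*1468))/(N + 1482) = (2 + (1341 - 1*1468))/(1978 + 1482) = (2 + (1341 - 1468))/3460 = (2 - 127)*(1/3460) = -125*1/3460 = -25/692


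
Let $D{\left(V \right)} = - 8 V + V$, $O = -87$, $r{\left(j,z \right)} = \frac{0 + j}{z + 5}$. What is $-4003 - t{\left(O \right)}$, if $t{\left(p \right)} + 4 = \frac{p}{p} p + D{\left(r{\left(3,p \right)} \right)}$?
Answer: $- \frac{320805}{82} \approx -3912.3$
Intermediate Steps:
$r{\left(j,z \right)} = \frac{j}{5 + z}$
$D{\left(V \right)} = - 7 V$
$t{\left(p \right)} = -4 + p - \frac{21}{5 + p}$ ($t{\left(p \right)} = -4 + \left(\frac{p}{p} p - 7 \frac{3}{5 + p}\right) = -4 + \left(1 p - \frac{21}{5 + p}\right) = -4 + \left(p - \frac{21}{5 + p}\right) = -4 + p - \frac{21}{5 + p}$)
$-4003 - t{\left(O \right)} = -4003 - \frac{-41 - 87 + \left(-87\right)^{2}}{5 - 87} = -4003 - \frac{-41 - 87 + 7569}{-82} = -4003 - \left(- \frac{1}{82}\right) 7441 = -4003 - - \frac{7441}{82} = -4003 + \frac{7441}{82} = - \frac{320805}{82}$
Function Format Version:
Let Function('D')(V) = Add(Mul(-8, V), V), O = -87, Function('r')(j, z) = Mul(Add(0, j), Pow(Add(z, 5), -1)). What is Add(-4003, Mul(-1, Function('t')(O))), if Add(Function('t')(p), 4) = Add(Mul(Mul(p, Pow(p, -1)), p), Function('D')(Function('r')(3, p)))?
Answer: Rational(-320805, 82) ≈ -3912.3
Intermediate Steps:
Function('r')(j, z) = Mul(j, Pow(Add(5, z), -1))
Function('D')(V) = Mul(-7, V)
Function('t')(p) = Add(-4, p, Mul(-21, Pow(Add(5, p), -1))) (Function('t')(p) = Add(-4, Add(Mul(Mul(p, Pow(p, -1)), p), Mul(-7, Mul(3, Pow(Add(5, p), -1))))) = Add(-4, Add(Mul(1, p), Mul(-21, Pow(Add(5, p), -1)))) = Add(-4, Add(p, Mul(-21, Pow(Add(5, p), -1)))) = Add(-4, p, Mul(-21, Pow(Add(5, p), -1))))
Add(-4003, Mul(-1, Function('t')(O))) = Add(-4003, Mul(-1, Mul(Pow(Add(5, -87), -1), Add(-41, -87, Pow(-87, 2))))) = Add(-4003, Mul(-1, Mul(Pow(-82, -1), Add(-41, -87, 7569)))) = Add(-4003, Mul(-1, Mul(Rational(-1, 82), 7441))) = Add(-4003, Mul(-1, Rational(-7441, 82))) = Add(-4003, Rational(7441, 82)) = Rational(-320805, 82)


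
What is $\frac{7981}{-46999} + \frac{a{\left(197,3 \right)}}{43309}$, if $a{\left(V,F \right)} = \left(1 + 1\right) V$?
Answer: $- \frac{327131523}{2035479691} \approx -0.16071$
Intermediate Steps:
$a{\left(V,F \right)} = 2 V$
$\frac{7981}{-46999} + \frac{a{\left(197,3 \right)}}{43309} = \frac{7981}{-46999} + \frac{2 \cdot 197}{43309} = 7981 \left(- \frac{1}{46999}\right) + 394 \cdot \frac{1}{43309} = - \frac{7981}{46999} + \frac{394}{43309} = - \frac{327131523}{2035479691}$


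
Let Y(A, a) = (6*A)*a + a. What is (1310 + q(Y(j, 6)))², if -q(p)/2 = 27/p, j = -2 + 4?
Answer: 289714441/169 ≈ 1.7143e+6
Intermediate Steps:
j = 2
Y(A, a) = a + 6*A*a (Y(A, a) = 6*A*a + a = a + 6*A*a)
q(p) = -54/p
(1310 + q(Y(j, 6)))² = (1310 - 54*1/(6*(1 + 6*2)))² = (1310 - 54*1/(6*(1 + 12)))² = (1310 - 54/(6*13))² = (1310 - 54/78)² = (1310 - 54*1/78)² = (1310 - 9/13)² = (17021/13)² = 289714441/169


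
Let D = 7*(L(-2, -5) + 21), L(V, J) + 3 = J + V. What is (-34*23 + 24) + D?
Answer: -681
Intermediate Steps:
L(V, J) = -3 + J + V (L(V, J) = -3 + (J + V) = -3 + J + V)
D = 77 (D = 7*((-3 - 5 - 2) + 21) = 7*(-10 + 21) = 7*11 = 77)
(-34*23 + 24) + D = (-34*23 + 24) + 77 = (-782 + 24) + 77 = -758 + 77 = -681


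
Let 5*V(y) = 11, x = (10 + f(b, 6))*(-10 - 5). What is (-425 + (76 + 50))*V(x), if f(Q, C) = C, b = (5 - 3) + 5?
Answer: -3289/5 ≈ -657.80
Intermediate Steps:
b = 7 (b = 2 + 5 = 7)
x = -240 (x = (10 + 6)*(-10 - 5) = 16*(-15) = -240)
V(y) = 11/5 (V(y) = (1/5)*11 = 11/5)
(-425 + (76 + 50))*V(x) = (-425 + (76 + 50))*(11/5) = (-425 + 126)*(11/5) = -299*11/5 = -3289/5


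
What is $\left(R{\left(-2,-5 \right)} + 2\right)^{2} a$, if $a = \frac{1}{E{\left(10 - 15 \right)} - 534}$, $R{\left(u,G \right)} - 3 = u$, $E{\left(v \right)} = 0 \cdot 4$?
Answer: $- \frac{3}{178} \approx -0.016854$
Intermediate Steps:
$E{\left(v \right)} = 0$
$R{\left(u,G \right)} = 3 + u$
$a = - \frac{1}{534}$ ($a = \frac{1}{0 - 534} = \frac{1}{-534} = - \frac{1}{534} \approx -0.0018727$)
$\left(R{\left(-2,-5 \right)} + 2\right)^{2} a = \left(\left(3 - 2\right) + 2\right)^{2} \left(- \frac{1}{534}\right) = \left(1 + 2\right)^{2} \left(- \frac{1}{534}\right) = 3^{2} \left(- \frac{1}{534}\right) = 9 \left(- \frac{1}{534}\right) = - \frac{3}{178}$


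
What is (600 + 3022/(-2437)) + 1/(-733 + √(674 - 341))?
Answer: 783512595847/1308561772 - 3*√37/536956 ≈ 598.76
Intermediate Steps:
(600 + 3022/(-2437)) + 1/(-733 + √(674 - 341)) = (600 + 3022*(-1/2437)) + 1/(-733 + √333) = (600 - 3022/2437) + 1/(-733 + 3*√37) = 1459178/2437 + 1/(-733 + 3*√37)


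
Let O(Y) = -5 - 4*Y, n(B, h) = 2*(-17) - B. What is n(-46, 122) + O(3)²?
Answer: 301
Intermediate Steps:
n(B, h) = -34 - B
n(-46, 122) + O(3)² = (-34 - 1*(-46)) + (-5 - 4*3)² = (-34 + 46) + (-5 - 12)² = 12 + (-17)² = 12 + 289 = 301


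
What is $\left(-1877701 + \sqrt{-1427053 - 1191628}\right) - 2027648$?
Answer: $-3905349 + i \sqrt{2618681} \approx -3.9053 \cdot 10^{6} + 1618.2 i$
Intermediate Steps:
$\left(-1877701 + \sqrt{-1427053 - 1191628}\right) - 2027648 = \left(-1877701 + \sqrt{-2618681}\right) - 2027648 = \left(-1877701 + i \sqrt{2618681}\right) - 2027648 = -3905349 + i \sqrt{2618681}$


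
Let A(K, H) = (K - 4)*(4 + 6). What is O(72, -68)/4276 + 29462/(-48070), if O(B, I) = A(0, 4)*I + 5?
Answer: 2505619/102773660 ≈ 0.024380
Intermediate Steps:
A(K, H) = -40 + 10*K (A(K, H) = (-4 + K)*10 = -40 + 10*K)
O(B, I) = 5 - 40*I (O(B, I) = (-40 + 10*0)*I + 5 = (-40 + 0)*I + 5 = -40*I + 5 = 5 - 40*I)
O(72, -68)/4276 + 29462/(-48070) = (5 - 40*(-68))/4276 + 29462/(-48070) = (5 + 2720)*(1/4276) + 29462*(-1/48070) = 2725*(1/4276) - 14731/24035 = 2725/4276 - 14731/24035 = 2505619/102773660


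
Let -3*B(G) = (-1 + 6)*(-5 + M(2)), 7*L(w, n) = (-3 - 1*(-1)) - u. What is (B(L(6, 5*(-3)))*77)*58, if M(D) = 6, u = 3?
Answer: -22330/3 ≈ -7443.3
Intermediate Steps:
L(w, n) = -5/7 (L(w, n) = ((-3 - 1*(-1)) - 1*3)/7 = ((-3 + 1) - 3)/7 = (-2 - 3)/7 = (⅐)*(-5) = -5/7)
B(G) = -5/3 (B(G) = -(-1 + 6)*(-5 + 6)/3 = -5/3)
(B(L(6, 5*(-3)))*77)*58 = -5/3*77*58 = -385/3*58 = -22330/3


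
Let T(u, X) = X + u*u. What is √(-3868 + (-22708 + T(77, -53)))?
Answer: 30*I*√23 ≈ 143.88*I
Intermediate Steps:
T(u, X) = X + u²
√(-3868 + (-22708 + T(77, -53))) = √(-3868 + (-22708 + (-53 + 77²))) = √(-3868 + (-22708 + (-53 + 5929))) = √(-3868 + (-22708 + 5876)) = √(-3868 - 16832) = √(-20700) = 30*I*√23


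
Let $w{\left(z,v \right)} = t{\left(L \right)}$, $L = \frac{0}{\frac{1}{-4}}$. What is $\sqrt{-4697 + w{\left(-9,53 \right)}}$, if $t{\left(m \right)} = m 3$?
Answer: $i \sqrt{4697} \approx 68.535 i$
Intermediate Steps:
$L = 0$ ($L = \frac{0}{- \frac{1}{4}} = 0 \left(-4\right) = 0$)
$t{\left(m \right)} = 3 m$
$w{\left(z,v \right)} = 0$ ($w{\left(z,v \right)} = 3 \cdot 0 = 0$)
$\sqrt{-4697 + w{\left(-9,53 \right)}} = \sqrt{-4697 + 0} = \sqrt{-4697} = i \sqrt{4697}$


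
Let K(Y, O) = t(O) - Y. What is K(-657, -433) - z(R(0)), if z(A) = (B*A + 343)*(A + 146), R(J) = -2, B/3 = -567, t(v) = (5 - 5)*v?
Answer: -538623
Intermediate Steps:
t(v) = 0 (t(v) = 0*v = 0)
B = -1701 (B = 3*(-567) = -1701)
K(Y, O) = -Y (K(Y, O) = 0 - Y = -Y)
z(A) = (146 + A)*(343 - 1701*A) (z(A) = (-1701*A + 343)*(A + 146) = (343 - 1701*A)*(146 + A) = (146 + A)*(343 - 1701*A))
K(-657, -433) - z(R(0)) = -1*(-657) - (50078 - 248003*(-2) - 1701*(-2)²) = 657 - (50078 + 496006 - 1701*4) = 657 - (50078 + 496006 - 6804) = 657 - 1*539280 = 657 - 539280 = -538623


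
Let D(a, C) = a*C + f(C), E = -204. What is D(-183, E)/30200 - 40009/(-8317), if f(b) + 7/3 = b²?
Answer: 5594588729/753520200 ≈ 7.4246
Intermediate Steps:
f(b) = -7/3 + b²
D(a, C) = -7/3 + C² + C*a (D(a, C) = a*C + (-7/3 + C²) = C*a + (-7/3 + C²) = -7/3 + C² + C*a)
D(-183, E)/30200 - 40009/(-8317) = (-7/3 + (-204)² - 204*(-183))/30200 - 40009/(-8317) = (-7/3 + 41616 + 37332)*(1/30200) - 40009*(-1/8317) = (236837/3)*(1/30200) + 40009/8317 = 236837/90600 + 40009/8317 = 5594588729/753520200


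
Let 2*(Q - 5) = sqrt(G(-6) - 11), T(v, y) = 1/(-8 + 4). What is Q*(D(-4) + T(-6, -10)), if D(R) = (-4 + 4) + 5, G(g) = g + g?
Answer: 95/4 + 19*I*sqrt(23)/8 ≈ 23.75 + 11.39*I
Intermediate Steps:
T(v, y) = -1/4 (T(v, y) = 1/(-4) = -1/4)
G(g) = 2*g
Q = 5 + I*sqrt(23)/2 (Q = 5 + sqrt(2*(-6) - 11)/2 = 5 + sqrt(-12 - 11)/2 = 5 + sqrt(-23)/2 = 5 + (I*sqrt(23))/2 = 5 + I*sqrt(23)/2 ≈ 5.0 + 2.3979*I)
D(R) = 5 (D(R) = 0 + 5 = 5)
Q*(D(-4) + T(-6, -10)) = (5 + I*sqrt(23)/2)*(5 - 1/4) = (5 + I*sqrt(23)/2)*(19/4) = 95/4 + 19*I*sqrt(23)/8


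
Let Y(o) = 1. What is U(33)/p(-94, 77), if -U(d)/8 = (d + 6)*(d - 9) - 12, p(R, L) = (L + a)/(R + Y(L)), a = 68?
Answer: 687456/145 ≈ 4741.1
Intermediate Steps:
p(R, L) = (68 + L)/(1 + R) (p(R, L) = (L + 68)/(R + 1) = (68 + L)/(1 + R))
U(d) = 96 - 8*(-9 + d)*(6 + d) (U(d) = -8*((d + 6)*(d - 9) - 12) = -8*((6 + d)*(-9 + d) - 12) = -8*((-9 + d)*(6 + d) - 12) = -8*(-12 + (-9 + d)*(6 + d)) = 96 - 8*(-9 + d)*(6 + d))
U(33)/p(-94, 77) = (528 - 8*33² + 24*33)/(((68 + 77)/(1 - 94))) = (528 - 8*1089 + 792)/((145/(-93))) = (528 - 8712 + 792)/((-1/93*145)) = -7392/(-145/93) = -7392*(-93/145) = 687456/145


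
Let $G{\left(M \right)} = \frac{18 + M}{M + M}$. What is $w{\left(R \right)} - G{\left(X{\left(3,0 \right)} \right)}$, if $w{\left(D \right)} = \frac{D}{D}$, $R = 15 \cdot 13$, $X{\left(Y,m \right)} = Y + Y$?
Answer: $-1$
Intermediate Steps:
$X{\left(Y,m \right)} = 2 Y$
$R = 195$
$G{\left(M \right)} = \frac{18 + M}{2 M}$
$w{\left(D \right)} = 1$
$w{\left(R \right)} - G{\left(X{\left(3,0 \right)} \right)} = 1 - \frac{18 + 2 \cdot 3}{2 \cdot 2 \cdot 3} = 1 - \frac{18 + 6}{2 \cdot 6} = 1 - \frac{1}{2} \cdot \frac{1}{6} \cdot 24 = 1 - 2 = -1$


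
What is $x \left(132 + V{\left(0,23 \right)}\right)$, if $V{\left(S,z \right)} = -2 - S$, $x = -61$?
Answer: $-7930$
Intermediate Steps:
$x \left(132 + V{\left(0,23 \right)}\right) = - 61 \left(132 - 2\right) = \left(-61\right) 130 = -7930$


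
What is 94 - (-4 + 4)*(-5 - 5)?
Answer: 94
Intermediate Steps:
94 - (-4 + 4)*(-5 - 5) = 94 - 0*(-10) = 94 - 1*0 = 94 + 0 = 94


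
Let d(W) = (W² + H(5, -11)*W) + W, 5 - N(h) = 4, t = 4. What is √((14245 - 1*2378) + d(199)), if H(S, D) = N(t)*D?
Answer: √49478 ≈ 222.44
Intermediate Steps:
N(h) = 1 (N(h) = 5 - 1*4 = 5 - 4 = 1)
H(S, D) = D (H(S, D) = 1*D = D)
d(W) = W² - 10*W (d(W) = (W² - 11*W) + W = W² - 10*W)
√((14245 - 1*2378) + d(199)) = √((14245 - 1*2378) + 199*(-10 + 199)) = √((14245 - 2378) + 199*189) = √(11867 + 37611) = √49478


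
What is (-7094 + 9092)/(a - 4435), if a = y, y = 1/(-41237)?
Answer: -13731921/30481016 ≈ -0.45051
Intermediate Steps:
y = -1/41237 ≈ -2.4250e-5
a = -1/41237 ≈ -2.4250e-5
(-7094 + 9092)/(a - 4435) = (-7094 + 9092)/(-1/41237 - 4435) = 1998/(-182886096/41237) = 1998*(-41237/182886096) = -13731921/30481016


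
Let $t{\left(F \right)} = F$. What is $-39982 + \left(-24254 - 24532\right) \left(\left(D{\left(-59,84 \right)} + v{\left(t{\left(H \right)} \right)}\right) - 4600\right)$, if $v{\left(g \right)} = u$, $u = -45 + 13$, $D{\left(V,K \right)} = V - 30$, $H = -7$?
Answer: $230278724$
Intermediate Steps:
$D{\left(V,K \right)} = -30 + V$
$u = -32$
$v{\left(g \right)} = -32$
$-39982 + \left(-24254 - 24532\right) \left(\left(D{\left(-59,84 \right)} + v{\left(t{\left(H \right)} \right)}\right) - 4600\right) = -39982 + \left(-24254 - 24532\right) \left(\left(\left(-30 - 59\right) - 32\right) - 4600\right) = -39982 - 48786 \left(\left(-89 - 32\right) - 4600\right) = -39982 - 48786 \left(-121 - 4600\right) = -39982 - -230318706 = -39982 + 230318706 = 230278724$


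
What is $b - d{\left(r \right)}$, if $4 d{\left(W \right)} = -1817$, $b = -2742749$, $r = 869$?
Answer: $- \frac{10969179}{4} \approx -2.7423 \cdot 10^{6}$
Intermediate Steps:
$d{\left(W \right)} = - \frac{1817}{4}$ ($d{\left(W \right)} = \frac{1}{4} \left(-1817\right) = - \frac{1817}{4}$)
$b - d{\left(r \right)} = -2742749 - - \frac{1817}{4} = -2742749 + \frac{1817}{4} = - \frac{10969179}{4}$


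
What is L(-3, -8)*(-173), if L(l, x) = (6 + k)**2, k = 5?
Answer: -20933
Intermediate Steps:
L(l, x) = 121 (L(l, x) = (6 + 5)**2 = 11**2 = 121)
L(-3, -8)*(-173) = 121*(-173) = -20933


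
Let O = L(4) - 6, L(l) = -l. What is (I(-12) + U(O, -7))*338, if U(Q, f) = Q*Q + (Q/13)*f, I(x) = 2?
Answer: 36296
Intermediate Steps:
O = -10 (O = -1*4 - 6 = -4 - 6 = -10)
U(Q, f) = Q² + Q*f/13 (U(Q, f) = Q² + (Q*(1/13))*f = Q² + (Q/13)*f = Q² + Q*f/13)
(I(-12) + U(O, -7))*338 = (2 + (1/13)*(-10)*(-7 + 13*(-10)))*338 = (2 + (1/13)*(-10)*(-7 - 130))*338 = (2 + (1/13)*(-10)*(-137))*338 = (2 + 1370/13)*338 = (1396/13)*338 = 36296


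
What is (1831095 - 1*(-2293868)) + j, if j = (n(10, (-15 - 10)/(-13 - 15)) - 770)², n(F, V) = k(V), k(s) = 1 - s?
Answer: 3698675241/784 ≈ 4.7177e+6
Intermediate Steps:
n(F, V) = 1 - V
j = 464704249/784 (j = ((1 - (-15 - 10)/(-13 - 15)) - 770)² = ((1 - (-25)/(-28)) - 770)² = ((1 - (-25)*(-1)/28) - 770)² = ((1 - 1*25/28) - 770)² = ((1 - 25/28) - 770)² = (3/28 - 770)² = (-21557/28)² = 464704249/784 ≈ 5.9274e+5)
(1831095 - 1*(-2293868)) + j = (1831095 - 1*(-2293868)) + 464704249/784 = (1831095 + 2293868) + 464704249/784 = 4124963 + 464704249/784 = 3698675241/784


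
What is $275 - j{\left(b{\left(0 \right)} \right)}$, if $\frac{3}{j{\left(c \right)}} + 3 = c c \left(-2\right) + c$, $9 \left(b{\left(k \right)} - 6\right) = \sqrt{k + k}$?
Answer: $\frac{6326}{23} \approx 275.04$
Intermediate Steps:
$b{\left(k \right)} = 6 + \frac{\sqrt{2} \sqrt{k}}{9}$ ($b{\left(k \right)} = 6 + \frac{\sqrt{k + k}}{9} = 6 + \frac{\sqrt{2 k}}{9} = 6 + \frac{\sqrt{2} \sqrt{k}}{9}$)
$j{\left(c \right)} = \frac{3}{-3 + c - 2 c^{2}}$ ($j{\left(c \right)} = \frac{3}{-3 + \left(c c \left(-2\right) + c\right)} = \frac{3}{-3 + \left(c^{2} \left(-2\right) + c\right)} = \frac{3}{-3 - \left(- c + 2 c^{2}\right)} = \frac{3}{-3 + c - 2 c^{2}}$)
$275 - j{\left(b{\left(0 \right)} \right)} = 275 - - \frac{3}{3 - \left(6 + \frac{\sqrt{2} \sqrt{0}}{9}\right) + 2 \left(6 + \frac{\sqrt{2} \sqrt{0}}{9}\right)^{2}} = 275 - - \frac{3}{3 - \left(6 + \frac{1}{9} \sqrt{2} \cdot 0\right) + 2 \left(6 + \frac{1}{9} \sqrt{2} \cdot 0\right)^{2}} = 275 - - \frac{3}{3 - \left(6 + 0\right) + 2 \left(6 + 0\right)^{2}} = 275 - - \frac{3}{3 - 6 + 2 \cdot 6^{2}} = 275 - - \frac{3}{3 - 6 + 2 \cdot 36} = 275 - - \frac{3}{3 - 6 + 72} = 275 - - \frac{3}{69} = 275 - \left(-3\right) \frac{1}{69} = 275 - - \frac{1}{23} = 275 + \frac{1}{23} = \frac{6326}{23}$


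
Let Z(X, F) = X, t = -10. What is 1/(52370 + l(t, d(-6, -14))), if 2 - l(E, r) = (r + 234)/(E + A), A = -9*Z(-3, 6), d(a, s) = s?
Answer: 17/890104 ≈ 1.9099e-5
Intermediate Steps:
A = 27 (A = -9*(-3) = 27)
l(E, r) = 2 - (234 + r)/(27 + E) (l(E, r) = 2 - (r + 234)/(E + 27) = 2 - (234 + r)/(27 + E))
1/(52370 + l(t, d(-6, -14))) = 1/(52370 + (-180 - 1*(-14) + 2*(-10))/(27 - 10)) = 1/(52370 + (-180 + 14 - 20)/17) = 1/(52370 + (1/17)*(-186)) = 1/(52370 - 186/17) = 1/(890104/17) = 17/890104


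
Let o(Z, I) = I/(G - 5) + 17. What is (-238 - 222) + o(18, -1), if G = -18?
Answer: -10188/23 ≈ -442.96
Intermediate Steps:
o(Z, I) = 17 - I/23 (o(Z, I) = I/(-18 - 5) + 17 = I/(-23) + 17 = -I/23 + 17 = 17 - I/23)
(-238 - 222) + o(18, -1) = (-238 - 222) + (17 - 1/23*(-1)) = -460 + (17 + 1/23) = -460 + 392/23 = -10188/23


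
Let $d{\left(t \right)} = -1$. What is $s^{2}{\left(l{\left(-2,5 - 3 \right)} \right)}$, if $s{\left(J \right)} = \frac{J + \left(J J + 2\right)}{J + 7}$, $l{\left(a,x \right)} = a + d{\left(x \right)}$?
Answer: $4$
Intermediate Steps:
$l{\left(a,x \right)} = -1 + a$ ($l{\left(a,x \right)} = a - 1 = -1 + a$)
$s{\left(J \right)} = \frac{2 + J + J^{2}}{7 + J}$ ($s{\left(J \right)} = \frac{J + \left(J^{2} + 2\right)}{7 + J} = \frac{J + \left(2 + J^{2}\right)}{7 + J} = \frac{2 + J + J^{2}}{7 + J}$)
$s^{2}{\left(l{\left(-2,5 - 3 \right)} \right)} = \left(\frac{2 - 3 + \left(-1 - 2\right)^{2}}{7 - 3}\right)^{2} = \left(\frac{2 - 3 + \left(-3\right)^{2}}{7 - 3}\right)^{2} = \left(\frac{2 - 3 + 9}{4}\right)^{2} = \left(\frac{1}{4} \cdot 8\right)^{2} = 2^{2} = 4$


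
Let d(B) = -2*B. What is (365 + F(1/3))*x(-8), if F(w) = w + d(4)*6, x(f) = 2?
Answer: 1904/3 ≈ 634.67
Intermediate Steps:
F(w) = -48 + w (F(w) = w - 2*4*6 = w - 8*6 = w - 48 = -48 + w)
(365 + F(1/3))*x(-8) = (365 + (-48 + 1/3))*2 = (365 + (-48 + ⅓))*2 = (365 - 143/3)*2 = (952/3)*2 = 1904/3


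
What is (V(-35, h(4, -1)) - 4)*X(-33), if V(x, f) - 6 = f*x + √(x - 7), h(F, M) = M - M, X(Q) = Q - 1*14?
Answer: -94 - 47*I*√42 ≈ -94.0 - 304.59*I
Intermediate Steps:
X(Q) = -14 + Q (X(Q) = Q - 14 = -14 + Q)
h(F, M) = 0
V(x, f) = 6 + √(-7 + x) + f*x (V(x, f) = 6 + (f*x + √(x - 7)) = 6 + (f*x + √(-7 + x)) = 6 + (√(-7 + x) + f*x) = 6 + √(-7 + x) + f*x)
(V(-35, h(4, -1)) - 4)*X(-33) = ((6 + √(-7 - 35) + 0*(-35)) - 4)*(-14 - 33) = ((6 + √(-42) + 0) - 4)*(-47) = ((6 + I*√42 + 0) - 4)*(-47) = ((6 + I*√42) - 4)*(-47) = (2 + I*√42)*(-47) = -94 - 47*I*√42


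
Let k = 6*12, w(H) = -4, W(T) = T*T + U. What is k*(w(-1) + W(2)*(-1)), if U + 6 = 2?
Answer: -288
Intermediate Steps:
U = -4 (U = -6 + 2 = -4)
W(T) = -4 + T**2 (W(T) = T*T - 4 = T**2 - 4 = -4 + T**2)
k = 72
k*(w(-1) + W(2)*(-1)) = 72*(-4 + (-4 + 2**2)*(-1)) = 72*(-4 + (-4 + 4)*(-1)) = 72*(-4 + 0*(-1)) = 72*(-4 + 0) = 72*(-4) = -288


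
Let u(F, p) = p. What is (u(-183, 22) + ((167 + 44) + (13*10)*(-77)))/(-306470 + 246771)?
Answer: 9777/59699 ≈ 0.16377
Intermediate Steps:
(u(-183, 22) + ((167 + 44) + (13*10)*(-77)))/(-306470 + 246771) = (22 + ((167 + 44) + (13*10)*(-77)))/(-306470 + 246771) = (22 + (211 + 130*(-77)))/(-59699) = (22 + (211 - 10010))*(-1/59699) = (22 - 9799)*(-1/59699) = -9777*(-1/59699) = 9777/59699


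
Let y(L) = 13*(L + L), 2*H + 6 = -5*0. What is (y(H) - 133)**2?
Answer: 44521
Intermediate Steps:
H = -3 (H = -3 + (-5*0)/2 = -3 + (1/2)*0 = -3 + 0 = -3)
y(L) = 26*L (y(L) = 13*(2*L) = 26*L)
(y(H) - 133)**2 = (26*(-3) - 133)**2 = (-78 - 133)**2 = (-211)**2 = 44521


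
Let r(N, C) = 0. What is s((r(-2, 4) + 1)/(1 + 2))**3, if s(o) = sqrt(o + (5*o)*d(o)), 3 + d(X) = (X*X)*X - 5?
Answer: -2096*I*sqrt(262)/729 ≈ -46.539*I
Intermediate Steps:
d(X) = -8 + X**3 (d(X) = -3 + ((X*X)*X - 5) = -3 + (X**2*X - 5) = -3 + (X**3 - 5) = -3 + (-5 + X**3) = -8 + X**3)
s(o) = sqrt(o + 5*o*(-8 + o**3)) (s(o) = sqrt(o + (5*o)*(-8 + o**3)) = sqrt(o + 5*o*(-8 + o**3)))
s((r(-2, 4) + 1)/(1 + 2))**3 = (sqrt(((0 + 1)/(1 + 2))*(-39 + 5*((0 + 1)/(1 + 2))**3)))**3 = (sqrt((1/3)*(-39 + 5*(1/3)**3)))**3 = (sqrt((1*(1/3))*(-39 + 5*(1*(1/3))**3)))**3 = (sqrt((-39 + 5*(1/3)**3)/3))**3 = (sqrt((-39 + 5*(1/27))/3))**3 = (sqrt((-39 + 5/27)/3))**3 = (sqrt((1/3)*(-1048/27)))**3 = (sqrt(-1048/81))**3 = (2*I*sqrt(262)/9)**3 = -2096*I*sqrt(262)/729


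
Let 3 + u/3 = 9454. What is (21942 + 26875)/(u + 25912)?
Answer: 48817/54265 ≈ 0.89960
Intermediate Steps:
u = 28353 (u = -9 + 3*9454 = -9 + 28362 = 28353)
(21942 + 26875)/(u + 25912) = (21942 + 26875)/(28353 + 25912) = 48817/54265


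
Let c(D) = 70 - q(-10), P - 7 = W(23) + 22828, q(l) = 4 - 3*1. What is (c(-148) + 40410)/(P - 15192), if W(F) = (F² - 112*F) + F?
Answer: 13493/1873 ≈ 7.2039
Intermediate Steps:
W(F) = F² - 111*F
q(l) = 1 (q(l) = 4 - 3 = 1)
P = 20811 (P = 7 + (23*(-111 + 23) + 22828) = 7 + (23*(-88) + 22828) = 7 + (-2024 + 22828) = 7 + 20804 = 20811)
c(D) = 69 (c(D) = 70 - 1*1 = 70 - 1 = 69)
(c(-148) + 40410)/(P - 15192) = (69 + 40410)/(20811 - 15192) = 40479/5619 = 40479*(1/5619) = 13493/1873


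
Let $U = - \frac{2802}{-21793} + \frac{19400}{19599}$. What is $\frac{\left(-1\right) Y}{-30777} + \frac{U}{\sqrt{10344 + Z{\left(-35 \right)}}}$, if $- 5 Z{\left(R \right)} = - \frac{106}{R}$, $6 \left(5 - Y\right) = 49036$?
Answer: $- \frac{24503}{92331} + \frac{1194251495 \sqrt{12670658}}{386564586022329} \approx -0.25438$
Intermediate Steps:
$Y = - \frac{24503}{3}$ ($Y = 5 - \frac{24518}{3} = - \frac{24503}{3} \approx -8167.7$)
$Z{\left(R \right)} = \frac{106}{5 R}$ ($Z{\left(R \right)} = - \frac{\left(-106\right) \frac{1}{R}}{5} = \frac{106}{5 R}$)
$U = \frac{477700598}{427121007}$ ($U = \left(-2802\right) \left(- \frac{1}{21793}\right) + 19400 \cdot \frac{1}{19599} = \frac{2802}{21793} + \frac{19400}{19599} = \frac{477700598}{427121007} \approx 1.1184$)
$\frac{\left(-1\right) Y}{-30777} + \frac{U}{\sqrt{10344 + Z{\left(-35 \right)}}} = \frac{\left(-1\right) \left(- \frac{24503}{3}\right)}{-30777} + \frac{477700598}{427121007 \sqrt{10344 + \frac{106}{5 \left(-35\right)}}} = \frac{24503}{3} \left(- \frac{1}{30777}\right) + \frac{477700598}{427121007 \sqrt{10344 + \frac{106}{5} \left(- \frac{1}{35}\right)}} = - \frac{24503}{92331} + \frac{477700598}{427121007 \sqrt{10344 - \frac{106}{175}}} = - \frac{24503}{92331} + \frac{477700598}{427121007 \sqrt{\frac{1810094}{175}}} = - \frac{24503}{92331} + \frac{477700598}{427121007 \frac{\sqrt{12670658}}{35}} = - \frac{24503}{92331} + \frac{477700598 \frac{5 \sqrt{12670658}}{1810094}}{427121007} = - \frac{24503}{92331} + \frac{1194251495 \sqrt{12670658}}{386564586022329}$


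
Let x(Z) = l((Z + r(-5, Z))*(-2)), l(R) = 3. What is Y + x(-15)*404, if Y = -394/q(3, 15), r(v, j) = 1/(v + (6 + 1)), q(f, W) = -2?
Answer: 1409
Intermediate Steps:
r(v, j) = 1/(7 + v) (r(v, j) = 1/(v + 7) = 1/(7 + v))
Y = 197 (Y = -394/(-2) = -394*(-½) = 197)
x(Z) = 3
Y + x(-15)*404 = 197 + 3*404 = 197 + 1212 = 1409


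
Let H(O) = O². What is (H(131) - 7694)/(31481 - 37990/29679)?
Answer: 280971093/934286609 ≈ 0.30073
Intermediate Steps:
(H(131) - 7694)/(31481 - 37990/29679) = (131² - 7694)/(31481 - 37990/29679) = (17161 - 7694)/(31481 - 37990*1/29679) = 9467/(31481 - 37990/29679) = 9467/(934286609/29679) = 9467*(29679/934286609) = 280971093/934286609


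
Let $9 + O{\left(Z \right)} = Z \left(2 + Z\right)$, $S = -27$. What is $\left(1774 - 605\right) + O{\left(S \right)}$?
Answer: $1835$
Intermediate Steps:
$O{\left(Z \right)} = -9 + Z \left(2 + Z\right)$
$\left(1774 - 605\right) + O{\left(S \right)} = \left(1774 - 605\right) + \left(-9 + \left(-27\right)^{2} + 2 \left(-27\right)\right) = 1169 - -666 = 1169 + 666 = 1835$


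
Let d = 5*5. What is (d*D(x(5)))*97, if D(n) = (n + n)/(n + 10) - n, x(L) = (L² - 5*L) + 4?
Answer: -58200/7 ≈ -8314.3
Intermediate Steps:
x(L) = 4 + L² - 5*L
D(n) = -n + 2*n/(10 + n) (D(n) = (2*n)/(10 + n) - n = 2*n/(10 + n) - n = -n + 2*n/(10 + n))
d = 25
(d*D(x(5)))*97 = (25*(-(4 + 5² - 5*5)*(8 + (4 + 5² - 5*5))/(10 + (4 + 5² - 5*5))))*97 = (25*(-(4 + 25 - 25)*(8 + (4 + 25 - 25))/(10 + (4 + 25 - 25))))*97 = (25*(-1*4*(8 + 4)/(10 + 4)))*97 = (25*(-1*4*12/14))*97 = (25*(-1*4*1/14*12))*97 = (25*(-24/7))*97 = -600/7*97 = -58200/7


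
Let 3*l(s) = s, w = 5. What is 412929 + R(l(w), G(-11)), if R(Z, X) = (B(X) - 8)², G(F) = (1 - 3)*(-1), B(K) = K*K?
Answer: 412945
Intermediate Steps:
B(K) = K²
G(F) = 2 (G(F) = -2*(-1) = 2)
l(s) = s/3
R(Z, X) = (-8 + X²)² (R(Z, X) = (X² - 8)² = (-8 + X²)²)
412929 + R(l(w), G(-11)) = 412929 + (-8 + 2²)² = 412929 + (-8 + 4)² = 412929 + (-4)² = 412929 + 16 = 412945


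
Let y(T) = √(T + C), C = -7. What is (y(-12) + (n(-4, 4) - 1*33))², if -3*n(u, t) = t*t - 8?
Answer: 11278/9 - 214*I*√19/3 ≈ 1253.1 - 310.93*I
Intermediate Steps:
n(u, t) = 8/3 - t²/3 (n(u, t) = -(t*t - 8)/3 = -(t² - 8)/3 = -(-8 + t²)/3 = 8/3 - t²/3)
y(T) = √(-7 + T) (y(T) = √(T - 7) = √(-7 + T))
(y(-12) + (n(-4, 4) - 1*33))² = (√(-7 - 12) + ((8/3 - ⅓*4²) - 1*33))² = (√(-19) + ((8/3 - ⅓*16) - 33))² = (I*√19 + ((8/3 - 16/3) - 33))² = (I*√19 + (-8/3 - 33))² = (I*√19 - 107/3)² = (-107/3 + I*√19)²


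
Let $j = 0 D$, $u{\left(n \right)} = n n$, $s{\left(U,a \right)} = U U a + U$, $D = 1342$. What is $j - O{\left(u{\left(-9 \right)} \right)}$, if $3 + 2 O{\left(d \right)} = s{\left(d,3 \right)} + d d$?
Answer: $-13161$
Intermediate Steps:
$s{\left(U,a \right)} = U + a U^{2}$ ($s{\left(U,a \right)} = U^{2} a + U = a U^{2} + U = U + a U^{2}$)
$u{\left(n \right)} = n^{2}$
$O{\left(d \right)} = - \frac{3}{2} + \frac{d^{2}}{2} + \frac{d \left(1 + 3 d\right)}{2}$ ($O{\left(d \right)} = - \frac{3}{2} + \frac{d \left(1 + d 3\right) + d d}{2} = - \frac{3}{2} + \frac{d \left(1 + 3 d\right) + d^{2}}{2} = - \frac{3}{2} + \frac{d^{2} + d \left(1 + 3 d\right)}{2} = - \frac{3}{2} + \left(\frac{d^{2}}{2} + \frac{d \left(1 + 3 d\right)}{2}\right) = - \frac{3}{2} + \frac{d^{2}}{2} + \frac{d \left(1 + 3 d\right)}{2}$)
$j = 0$ ($j = 0 \cdot 1342 = 0$)
$j - O{\left(u{\left(-9 \right)} \right)} = 0 - \left(- \frac{3}{2} + \frac{\left(-9\right)^{2}}{2} + 2 \left(\left(-9\right)^{2}\right)^{2}\right) = 0 - \left(- \frac{3}{2} + \frac{1}{2} \cdot 81 + 2 \cdot 81^{2}\right) = 0 - \left(- \frac{3}{2} + \frac{81}{2} + 2 \cdot 6561\right) = 0 - \left(- \frac{3}{2} + \frac{81}{2} + 13122\right) = 0 - 13161 = -13161$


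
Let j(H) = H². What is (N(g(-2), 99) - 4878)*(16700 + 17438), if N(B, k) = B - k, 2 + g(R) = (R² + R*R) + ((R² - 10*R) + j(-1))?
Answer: -168846548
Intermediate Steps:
g(R) = -1 - 10*R + 3*R² (g(R) = -2 + ((R² + R*R) + ((R² - 10*R) + (-1)²)) = -2 + ((R² + R²) + ((R² - 10*R) + 1)) = -2 + (2*R² + (1 + R² - 10*R)) = -2 + (1 - 10*R + 3*R²) = -1 - 10*R + 3*R²)
(N(g(-2), 99) - 4878)*(16700 + 17438) = (((-1 - 10*(-2) + 3*(-2)²) - 1*99) - 4878)*(16700 + 17438) = (((-1 + 20 + 3*4) - 99) - 4878)*34138 = (((-1 + 20 + 12) - 99) - 4878)*34138 = ((31 - 99) - 4878)*34138 = (-68 - 4878)*34138 = -4946*34138 = -168846548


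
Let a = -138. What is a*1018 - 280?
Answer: -140764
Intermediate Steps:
a*1018 - 280 = -138*1018 - 280 = -140484 - 280 = -140764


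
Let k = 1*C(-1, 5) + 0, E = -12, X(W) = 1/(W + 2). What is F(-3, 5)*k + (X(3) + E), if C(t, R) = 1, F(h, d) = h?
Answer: -74/5 ≈ -14.800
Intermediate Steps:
X(W) = 1/(2 + W)
k = 1 (k = 1*1 + 0 = 1 + 0 = 1)
F(-3, 5)*k + (X(3) + E) = -3*1 + (1/(2 + 3) - 12) = -3 + (1/5 - 12) = -3 + (⅕ - 12) = -3 - 59/5 = -74/5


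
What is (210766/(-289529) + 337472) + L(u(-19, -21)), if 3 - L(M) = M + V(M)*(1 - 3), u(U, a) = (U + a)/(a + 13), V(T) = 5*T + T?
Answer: 97724512604/289529 ≈ 3.3753e+5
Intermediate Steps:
V(T) = 6*T
u(U, a) = (U + a)/(13 + a)
L(M) = 3 + 11*M (L(M) = 3 - (M + (6*M)*(1 - 3)) = 3 - (M + (6*M)*(-2)) = 3 - (M - 12*M) = 3 - (-11)*M = 3 + 11*M)
(210766/(-289529) + 337472) + L(u(-19, -21)) = (210766/(-289529) + 337472) + (3 + 11*((-19 - 21)/(13 - 21))) = (210766*(-1/289529) + 337472) + (3 + 11*(-40/(-8))) = (-210766/289529 + 337472) + (3 + 11*(-⅛*(-40))) = 97707719922/289529 + (3 + 11*5) = 97707719922/289529 + (3 + 55) = 97707719922/289529 + 58 = 97724512604/289529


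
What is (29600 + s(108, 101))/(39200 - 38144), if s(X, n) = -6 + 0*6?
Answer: 14797/528 ≈ 28.025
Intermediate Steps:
s(X, n) = -6 (s(X, n) = -6 + 0 = -6)
(29600 + s(108, 101))/(39200 - 38144) = (29600 - 6)/(39200 - 38144) = 29594/1056 = 29594*(1/1056) = 14797/528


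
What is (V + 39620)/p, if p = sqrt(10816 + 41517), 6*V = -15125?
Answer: 222595*sqrt(52333)/313998 ≈ 162.17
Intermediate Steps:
V = -15125/6 (V = (1/6)*(-15125) = -15125/6 ≈ -2520.8)
p = sqrt(52333) ≈ 228.76
(V + 39620)/p = (-15125/6 + 39620)/(sqrt(52333)) = 222595*(sqrt(52333)/52333)/6 = 222595*sqrt(52333)/313998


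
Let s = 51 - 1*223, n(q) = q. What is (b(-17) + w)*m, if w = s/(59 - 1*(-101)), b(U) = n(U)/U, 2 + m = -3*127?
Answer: 1149/40 ≈ 28.725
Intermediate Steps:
m = -383 (m = -2 - 3*127 = -2 - 381 = -383)
b(U) = 1 (b(U) = U/U = 1)
s = -172 (s = 51 - 223 = -172)
w = -43/40 (w = -172/(59 - 1*(-101)) = -172/(59 + 101) = -172/160 = -172*1/160 = -43/40 ≈ -1.0750)
(b(-17) + w)*m = (1 - 43/40)*(-383) = -3/40*(-383) = 1149/40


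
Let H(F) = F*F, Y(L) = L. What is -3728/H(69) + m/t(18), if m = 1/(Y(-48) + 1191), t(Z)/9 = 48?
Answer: -204532463/261207504 ≈ -0.78303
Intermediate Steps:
t(Z) = 432 (t(Z) = 9*48 = 432)
H(F) = F²
m = 1/1143 (m = 1/(-48 + 1191) = 1/1143 ≈ 0.00087489)
-3728/H(69) + m/t(18) = -3728/(69²) + (1/1143)/432 = -3728/4761 + (1/1143)*(1/432) = -3728*1/4761 + 1/493776 = -3728/4761 + 1/493776 = -204532463/261207504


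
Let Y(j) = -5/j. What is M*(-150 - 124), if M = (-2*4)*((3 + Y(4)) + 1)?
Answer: 6028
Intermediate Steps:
M = -22 (M = (-2*4)*((3 - 5/4) + 1) = -8*((3 - 5*1/4) + 1) = -8*((3 - 5/4) + 1) = -8*(7/4 + 1) = -8*11/4 = -22)
M*(-150 - 124) = -22*(-150 - 124) = -22*(-274) = 6028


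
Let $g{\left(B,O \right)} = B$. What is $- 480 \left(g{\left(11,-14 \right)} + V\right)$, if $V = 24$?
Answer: $-16800$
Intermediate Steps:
$- 480 \left(g{\left(11,-14 \right)} + V\right) = - 480 \left(11 + 24\right) = \left(-480\right) 35 = -16800$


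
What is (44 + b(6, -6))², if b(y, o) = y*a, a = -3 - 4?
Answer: 4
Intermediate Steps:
a = -7
b(y, o) = -7*y (b(y, o) = y*(-7) = -7*y)
(44 + b(6, -6))² = (44 - 7*6)² = (44 - 42)² = 2² = 4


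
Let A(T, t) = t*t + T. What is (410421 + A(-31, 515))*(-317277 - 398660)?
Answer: -483697776255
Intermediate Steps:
A(T, t) = T + t² (A(T, t) = t² + T = T + t²)
(410421 + A(-31, 515))*(-317277 - 398660) = (410421 + (-31 + 515²))*(-317277 - 398660) = (410421 + (-31 + 265225))*(-715937) = (410421 + 265194)*(-715937) = 675615*(-715937) = -483697776255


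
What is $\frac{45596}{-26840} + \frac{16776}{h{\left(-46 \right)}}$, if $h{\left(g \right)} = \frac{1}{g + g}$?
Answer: $- \frac{10356171719}{6710} \approx -1.5434 \cdot 10^{6}$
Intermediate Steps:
$h{\left(g \right)} = \frac{1}{2 g}$
$\frac{45596}{-26840} + \frac{16776}{h{\left(-46 \right)}} = \frac{45596}{-26840} + \frac{16776}{\frac{1}{2} \frac{1}{-46}} = 45596 \left(- \frac{1}{26840}\right) + \frac{16776}{\frac{1}{2} \left(- \frac{1}{46}\right)} = - \frac{11399}{6710} + \frac{16776}{- \frac{1}{92}} = - \frac{11399}{6710} + 16776 \left(-92\right) = - \frac{11399}{6710} - 1543392 = - \frac{10356171719}{6710}$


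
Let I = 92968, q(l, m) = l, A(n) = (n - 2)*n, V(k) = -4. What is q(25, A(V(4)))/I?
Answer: 25/92968 ≈ 0.00026891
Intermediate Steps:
A(n) = n*(-2 + n) (A(n) = (-2 + n)*n = n*(-2 + n))
q(25, A(V(4)))/I = 25/92968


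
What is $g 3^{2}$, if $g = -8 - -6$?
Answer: $-18$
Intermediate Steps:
$g = -2$ ($g = -8 + 6 = -2$)
$g 3^{2} = - 2 \cdot 3^{2} = \left(-2\right) 9 = -18$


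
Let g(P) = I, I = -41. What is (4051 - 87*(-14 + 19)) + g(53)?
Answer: 3575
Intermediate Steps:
g(P) = -41
(4051 - 87*(-14 + 19)) + g(53) = (4051 - 87*(-14 + 19)) - 41 = (4051 - 87*5) - 41 = (4051 - 435) - 41 = 3616 - 41 = 3575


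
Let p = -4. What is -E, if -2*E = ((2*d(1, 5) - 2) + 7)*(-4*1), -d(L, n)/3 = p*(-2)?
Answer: 86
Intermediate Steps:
d(L, n) = -24 (d(L, n) = -(-12)*(-2) = -3*8 = -24)
E = -86 (E = -((2*(-24) - 2) + 7)*(-4*1)/2 = -((-48 - 2) + 7)*(-4)/2 = -(-50 + 7)*(-4)/2 = -(-43)*(-4)/2 = -1/2*172 = -86)
-E = -1*(-86) = 86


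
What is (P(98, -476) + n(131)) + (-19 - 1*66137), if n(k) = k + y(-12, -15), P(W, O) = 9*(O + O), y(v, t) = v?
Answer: -74605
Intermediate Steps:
P(W, O) = 18*O (P(W, O) = 9*(2*O) = 18*O)
n(k) = -12 + k (n(k) = k - 12 = -12 + k)
(P(98, -476) + n(131)) + (-19 - 1*66137) = (18*(-476) + (-12 + 131)) + (-19 - 1*66137) = (-8568 + 119) + (-19 - 66137) = -8449 - 66156 = -74605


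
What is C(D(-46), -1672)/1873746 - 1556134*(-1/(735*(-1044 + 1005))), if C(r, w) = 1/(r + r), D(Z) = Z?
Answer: -4257993443831/78435007560 ≈ -54.287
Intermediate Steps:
C(r, w) = 1/(2*r)
C(D(-46), -1672)/1873746 - 1556134*(-1/(735*(-1044 + 1005))) = ((½)/(-46))/1873746 - 1556134*(-1/(735*(-1044 + 1005))) = ((½)*(-1/46))*(1/1873746) - 1556134/((-39*(-735))) = -1/92*1/1873746 - 1556134/28665 = -1/172384632 - 1556134*1/28665 = -1/172384632 - 1556134/28665 = -4257993443831/78435007560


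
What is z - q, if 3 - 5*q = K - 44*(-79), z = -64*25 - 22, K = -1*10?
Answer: -4647/5 ≈ -929.40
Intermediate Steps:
K = -10
z = -1622 (z = -1600 - 22 = -1622)
q = -3463/5 (q = ⅗ - (-10 - 44*(-79))/5 = ⅗ - (-10 + 3476)/5 = ⅗ - ⅕*3466 = ⅗ - 3466/5 = -3463/5 ≈ -692.60)
z - q = -1622 - 1*(-3463/5) = -1622 + 3463/5 = -4647/5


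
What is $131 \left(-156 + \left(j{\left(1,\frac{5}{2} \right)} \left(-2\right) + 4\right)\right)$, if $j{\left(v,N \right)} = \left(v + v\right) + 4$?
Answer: $-21484$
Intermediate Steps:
$j{\left(v,N \right)} = 4 + 2 v$ ($j{\left(v,N \right)} = 2 v + 4 = 4 + 2 v$)
$131 \left(-156 + \left(j{\left(1,\frac{5}{2} \right)} \left(-2\right) + 4\right)\right) = 131 \left(-156 + \left(\left(4 + 2 \cdot 1\right) \left(-2\right) + 4\right)\right) = 131 \left(-156 + \left(\left(4 + 2\right) \left(-2\right) + 4\right)\right) = 131 \left(-156 + \left(6 \left(-2\right) + 4\right)\right) = 131 \left(-156 + \left(-12 + 4\right)\right) = 131 \left(-156 - 8\right) = 131 \left(-164\right) = -21484$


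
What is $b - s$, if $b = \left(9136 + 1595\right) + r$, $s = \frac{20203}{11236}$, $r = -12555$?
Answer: $- \frac{20514667}{11236} \approx -1825.8$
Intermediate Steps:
$s = \frac{20203}{11236}$ ($s = 20203 \cdot \frac{1}{11236} = \frac{20203}{11236} \approx 1.7981$)
$b = -1824$ ($b = \left(9136 + 1595\right) - 12555 = 10731 - 12555 = -1824$)
$b - s = -1824 - \frac{20203}{11236} = - \frac{20514667}{11236}$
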